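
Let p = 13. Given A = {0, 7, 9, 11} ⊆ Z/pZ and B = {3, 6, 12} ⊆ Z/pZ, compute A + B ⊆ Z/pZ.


Work in Z/13Z: reduce every sum a + b modulo 13.
Enumerate all 12 pairs:
a = 0: 0+3=3, 0+6=6, 0+12=12
a = 7: 7+3=10, 7+6=0, 7+12=6
a = 9: 9+3=12, 9+6=2, 9+12=8
a = 11: 11+3=1, 11+6=4, 11+12=10
Distinct residues collected: {0, 1, 2, 3, 4, 6, 8, 10, 12}
|A + B| = 9 (out of 13 total residues).

A + B = {0, 1, 2, 3, 4, 6, 8, 10, 12}


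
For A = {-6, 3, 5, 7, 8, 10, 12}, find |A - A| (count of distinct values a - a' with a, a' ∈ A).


A - A = {a - a' : a, a' ∈ A}; |A| = 7.
Bounds: 2|A|-1 ≤ |A - A| ≤ |A|² - |A| + 1, i.e. 13 ≤ |A - A| ≤ 43.
Note: 0 ∈ A - A always (from a - a). The set is symmetric: if d ∈ A - A then -d ∈ A - A.
Enumerate nonzero differences d = a - a' with a > a' (then include -d):
Positive differences: {1, 2, 3, 4, 5, 7, 9, 11, 13, 14, 16, 18}
Full difference set: {0} ∪ (positive diffs) ∪ (negative diffs).
|A - A| = 1 + 2·12 = 25 (matches direct enumeration: 25).

|A - A| = 25


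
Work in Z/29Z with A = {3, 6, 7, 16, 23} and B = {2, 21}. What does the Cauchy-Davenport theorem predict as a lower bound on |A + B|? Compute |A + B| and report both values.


Cauchy-Davenport: |A + B| ≥ min(p, |A| + |B| - 1) for A, B nonempty in Z/pZ.
|A| = 5, |B| = 2, p = 29.
CD lower bound = min(29, 5 + 2 - 1) = min(29, 6) = 6.
Compute A + B mod 29 directly:
a = 3: 3+2=5, 3+21=24
a = 6: 6+2=8, 6+21=27
a = 7: 7+2=9, 7+21=28
a = 16: 16+2=18, 16+21=8
a = 23: 23+2=25, 23+21=15
A + B = {5, 8, 9, 15, 18, 24, 25, 27, 28}, so |A + B| = 9.
Verify: 9 ≥ 6? Yes ✓.

CD lower bound = 6, actual |A + B| = 9.


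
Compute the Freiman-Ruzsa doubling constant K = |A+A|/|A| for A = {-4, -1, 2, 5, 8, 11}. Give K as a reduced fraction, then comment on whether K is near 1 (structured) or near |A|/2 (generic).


|A| = 6.
Compute A + A by enumerating all 36 pairs.
A + A = {-8, -5, -2, 1, 4, 7, 10, 13, 16, 19, 22}, so |A + A| = 11.
K = |A + A| / |A| = 11/6 (already in lowest terms) ≈ 1.8333.
Reference: AP of size 6 gives K = 11/6 ≈ 1.8333; a fully generic set of size 6 gives K ≈ 3.5000.

|A| = 6, |A + A| = 11, K = 11/6.


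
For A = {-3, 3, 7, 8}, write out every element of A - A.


A - A = {a - a' : a, a' ∈ A}.
Compute a - a' for each ordered pair (a, a'):
a = -3: -3--3=0, -3-3=-6, -3-7=-10, -3-8=-11
a = 3: 3--3=6, 3-3=0, 3-7=-4, 3-8=-5
a = 7: 7--3=10, 7-3=4, 7-7=0, 7-8=-1
a = 8: 8--3=11, 8-3=5, 8-7=1, 8-8=0
Collecting distinct values (and noting 0 appears from a-a):
A - A = {-11, -10, -6, -5, -4, -1, 0, 1, 4, 5, 6, 10, 11}
|A - A| = 13

A - A = {-11, -10, -6, -5, -4, -1, 0, 1, 4, 5, 6, 10, 11}


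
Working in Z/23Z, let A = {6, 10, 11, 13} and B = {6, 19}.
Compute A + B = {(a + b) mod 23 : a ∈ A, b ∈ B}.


Work in Z/23Z: reduce every sum a + b modulo 23.
Enumerate all 8 pairs:
a = 6: 6+6=12, 6+19=2
a = 10: 10+6=16, 10+19=6
a = 11: 11+6=17, 11+19=7
a = 13: 13+6=19, 13+19=9
Distinct residues collected: {2, 6, 7, 9, 12, 16, 17, 19}
|A + B| = 8 (out of 23 total residues).

A + B = {2, 6, 7, 9, 12, 16, 17, 19}


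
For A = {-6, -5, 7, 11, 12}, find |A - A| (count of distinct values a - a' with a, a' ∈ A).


A - A = {a - a' : a, a' ∈ A}; |A| = 5.
Bounds: 2|A|-1 ≤ |A - A| ≤ |A|² - |A| + 1, i.e. 9 ≤ |A - A| ≤ 21.
Note: 0 ∈ A - A always (from a - a). The set is symmetric: if d ∈ A - A then -d ∈ A - A.
Enumerate nonzero differences d = a - a' with a > a' (then include -d):
Positive differences: {1, 4, 5, 12, 13, 16, 17, 18}
Full difference set: {0} ∪ (positive diffs) ∪ (negative diffs).
|A - A| = 1 + 2·8 = 17 (matches direct enumeration: 17).

|A - A| = 17


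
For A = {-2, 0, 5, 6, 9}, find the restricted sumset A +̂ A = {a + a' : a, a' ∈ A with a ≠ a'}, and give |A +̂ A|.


Restricted sumset: A +̂ A = {a + a' : a ∈ A, a' ∈ A, a ≠ a'}.
Equivalently, take A + A and drop any sum 2a that is achievable ONLY as a + a for a ∈ A (i.e. sums representable only with equal summands).
Enumerate pairs (a, a') with a < a' (symmetric, so each unordered pair gives one sum; this covers all a ≠ a'):
  -2 + 0 = -2
  -2 + 5 = 3
  -2 + 6 = 4
  -2 + 9 = 7
  0 + 5 = 5
  0 + 6 = 6
  0 + 9 = 9
  5 + 6 = 11
  5 + 9 = 14
  6 + 9 = 15
Collected distinct sums: {-2, 3, 4, 5, 6, 7, 9, 11, 14, 15}
|A +̂ A| = 10
(Reference bound: |A +̂ A| ≥ 2|A| - 3 for |A| ≥ 2, with |A| = 5 giving ≥ 7.)

|A +̂ A| = 10


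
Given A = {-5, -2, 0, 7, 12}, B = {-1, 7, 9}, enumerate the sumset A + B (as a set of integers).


A + B = {a + b : a ∈ A, b ∈ B}.
Enumerate all |A|·|B| = 5·3 = 15 pairs (a, b) and collect distinct sums.
a = -5: -5+-1=-6, -5+7=2, -5+9=4
a = -2: -2+-1=-3, -2+7=5, -2+9=7
a = 0: 0+-1=-1, 0+7=7, 0+9=9
a = 7: 7+-1=6, 7+7=14, 7+9=16
a = 12: 12+-1=11, 12+7=19, 12+9=21
Collecting distinct sums: A + B = {-6, -3, -1, 2, 4, 5, 6, 7, 9, 11, 14, 16, 19, 21}
|A + B| = 14

A + B = {-6, -3, -1, 2, 4, 5, 6, 7, 9, 11, 14, 16, 19, 21}


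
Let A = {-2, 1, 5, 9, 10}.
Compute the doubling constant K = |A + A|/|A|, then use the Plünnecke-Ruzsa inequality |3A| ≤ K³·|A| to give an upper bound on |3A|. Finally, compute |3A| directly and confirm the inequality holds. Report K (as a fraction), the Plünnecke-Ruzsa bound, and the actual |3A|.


|A| = 5.
Step 1: Compute A + A by enumerating all 25 pairs.
A + A = {-4, -1, 2, 3, 6, 7, 8, 10, 11, 14, 15, 18, 19, 20}, so |A + A| = 14.
Step 2: Doubling constant K = |A + A|/|A| = 14/5 = 14/5 ≈ 2.8000.
Step 3: Plünnecke-Ruzsa gives |3A| ≤ K³·|A| = (2.8000)³ · 5 ≈ 109.7600.
Step 4: Compute 3A = A + A + A directly by enumerating all triples (a,b,c) ∈ A³; |3A| = 28.
Step 5: Check 28 ≤ 109.7600? Yes ✓.

K = 14/5, Plünnecke-Ruzsa bound K³|A| ≈ 109.7600, |3A| = 28, inequality holds.


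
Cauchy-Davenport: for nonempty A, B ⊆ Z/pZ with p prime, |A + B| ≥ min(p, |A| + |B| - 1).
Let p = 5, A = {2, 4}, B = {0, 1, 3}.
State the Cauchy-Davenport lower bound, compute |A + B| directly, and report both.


Cauchy-Davenport: |A + B| ≥ min(p, |A| + |B| - 1) for A, B nonempty in Z/pZ.
|A| = 2, |B| = 3, p = 5.
CD lower bound = min(5, 2 + 3 - 1) = min(5, 4) = 4.
Compute A + B mod 5 directly:
a = 2: 2+0=2, 2+1=3, 2+3=0
a = 4: 4+0=4, 4+1=0, 4+3=2
A + B = {0, 2, 3, 4}, so |A + B| = 4.
Verify: 4 ≥ 4? Yes ✓.

CD lower bound = 4, actual |A + B| = 4.


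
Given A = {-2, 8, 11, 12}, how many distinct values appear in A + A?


A + A = {a + a' : a, a' ∈ A}; |A| = 4.
General bounds: 2|A| - 1 ≤ |A + A| ≤ |A|(|A|+1)/2, i.e. 7 ≤ |A + A| ≤ 10.
Lower bound 2|A|-1 is attained iff A is an arithmetic progression.
Enumerate sums a + a' for a ≤ a' (symmetric, so this suffices):
a = -2: -2+-2=-4, -2+8=6, -2+11=9, -2+12=10
a = 8: 8+8=16, 8+11=19, 8+12=20
a = 11: 11+11=22, 11+12=23
a = 12: 12+12=24
Distinct sums: {-4, 6, 9, 10, 16, 19, 20, 22, 23, 24}
|A + A| = 10

|A + A| = 10


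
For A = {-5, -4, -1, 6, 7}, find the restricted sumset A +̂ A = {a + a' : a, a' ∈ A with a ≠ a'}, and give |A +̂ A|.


Restricted sumset: A +̂ A = {a + a' : a ∈ A, a' ∈ A, a ≠ a'}.
Equivalently, take A + A and drop any sum 2a that is achievable ONLY as a + a for a ∈ A (i.e. sums representable only with equal summands).
Enumerate pairs (a, a') with a < a' (symmetric, so each unordered pair gives one sum; this covers all a ≠ a'):
  -5 + -4 = -9
  -5 + -1 = -6
  -5 + 6 = 1
  -5 + 7 = 2
  -4 + -1 = -5
  -4 + 6 = 2
  -4 + 7 = 3
  -1 + 6 = 5
  -1 + 7 = 6
  6 + 7 = 13
Collected distinct sums: {-9, -6, -5, 1, 2, 3, 5, 6, 13}
|A +̂ A| = 9
(Reference bound: |A +̂ A| ≥ 2|A| - 3 for |A| ≥ 2, with |A| = 5 giving ≥ 7.)

|A +̂ A| = 9


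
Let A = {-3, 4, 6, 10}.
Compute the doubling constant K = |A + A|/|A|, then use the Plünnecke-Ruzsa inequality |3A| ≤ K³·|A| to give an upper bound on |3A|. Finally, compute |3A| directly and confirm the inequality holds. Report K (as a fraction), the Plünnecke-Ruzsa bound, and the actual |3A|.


|A| = 4.
Step 1: Compute A + A by enumerating all 16 pairs.
A + A = {-6, 1, 3, 7, 8, 10, 12, 14, 16, 20}, so |A + A| = 10.
Step 2: Doubling constant K = |A + A|/|A| = 10/4 = 10/4 ≈ 2.5000.
Step 3: Plünnecke-Ruzsa gives |3A| ≤ K³·|A| = (2.5000)³ · 4 ≈ 62.5000.
Step 4: Compute 3A = A + A + A directly by enumerating all triples (a,b,c) ∈ A³; |3A| = 19.
Step 5: Check 19 ≤ 62.5000? Yes ✓.

K = 10/4, Plünnecke-Ruzsa bound K³|A| ≈ 62.5000, |3A| = 19, inequality holds.


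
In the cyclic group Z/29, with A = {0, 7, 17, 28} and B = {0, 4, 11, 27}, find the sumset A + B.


Work in Z/29Z: reduce every sum a + b modulo 29.
Enumerate all 16 pairs:
a = 0: 0+0=0, 0+4=4, 0+11=11, 0+27=27
a = 7: 7+0=7, 7+4=11, 7+11=18, 7+27=5
a = 17: 17+0=17, 17+4=21, 17+11=28, 17+27=15
a = 28: 28+0=28, 28+4=3, 28+11=10, 28+27=26
Distinct residues collected: {0, 3, 4, 5, 7, 10, 11, 15, 17, 18, 21, 26, 27, 28}
|A + B| = 14 (out of 29 total residues).

A + B = {0, 3, 4, 5, 7, 10, 11, 15, 17, 18, 21, 26, 27, 28}


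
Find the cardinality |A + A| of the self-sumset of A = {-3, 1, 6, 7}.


A + A = {a + a' : a, a' ∈ A}; |A| = 4.
General bounds: 2|A| - 1 ≤ |A + A| ≤ |A|(|A|+1)/2, i.e. 7 ≤ |A + A| ≤ 10.
Lower bound 2|A|-1 is attained iff A is an arithmetic progression.
Enumerate sums a + a' for a ≤ a' (symmetric, so this suffices):
a = -3: -3+-3=-6, -3+1=-2, -3+6=3, -3+7=4
a = 1: 1+1=2, 1+6=7, 1+7=8
a = 6: 6+6=12, 6+7=13
a = 7: 7+7=14
Distinct sums: {-6, -2, 2, 3, 4, 7, 8, 12, 13, 14}
|A + A| = 10

|A + A| = 10


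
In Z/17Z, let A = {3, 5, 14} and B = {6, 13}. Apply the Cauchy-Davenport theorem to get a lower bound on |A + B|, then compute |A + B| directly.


Cauchy-Davenport: |A + B| ≥ min(p, |A| + |B| - 1) for A, B nonempty in Z/pZ.
|A| = 3, |B| = 2, p = 17.
CD lower bound = min(17, 3 + 2 - 1) = min(17, 4) = 4.
Compute A + B mod 17 directly:
a = 3: 3+6=9, 3+13=16
a = 5: 5+6=11, 5+13=1
a = 14: 14+6=3, 14+13=10
A + B = {1, 3, 9, 10, 11, 16}, so |A + B| = 6.
Verify: 6 ≥ 4? Yes ✓.

CD lower bound = 4, actual |A + B| = 6.


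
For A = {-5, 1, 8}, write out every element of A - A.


A - A = {a - a' : a, a' ∈ A}.
Compute a - a' for each ordered pair (a, a'):
a = -5: -5--5=0, -5-1=-6, -5-8=-13
a = 1: 1--5=6, 1-1=0, 1-8=-7
a = 8: 8--5=13, 8-1=7, 8-8=0
Collecting distinct values (and noting 0 appears from a-a):
A - A = {-13, -7, -6, 0, 6, 7, 13}
|A - A| = 7

A - A = {-13, -7, -6, 0, 6, 7, 13}


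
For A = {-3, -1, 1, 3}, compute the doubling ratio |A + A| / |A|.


|A| = 4.
Compute A + A by enumerating all 16 pairs.
A + A = {-6, -4, -2, 0, 2, 4, 6}, so |A + A| = 7.
K = |A + A| / |A| = 7/4 (already in lowest terms) ≈ 1.7500.
Reference: AP of size 4 gives K = 7/4 ≈ 1.7500; a fully generic set of size 4 gives K ≈ 2.5000.

|A| = 4, |A + A| = 7, K = 7/4.


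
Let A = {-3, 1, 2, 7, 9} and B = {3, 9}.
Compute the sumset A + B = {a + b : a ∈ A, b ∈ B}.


A + B = {a + b : a ∈ A, b ∈ B}.
Enumerate all |A|·|B| = 5·2 = 10 pairs (a, b) and collect distinct sums.
a = -3: -3+3=0, -3+9=6
a = 1: 1+3=4, 1+9=10
a = 2: 2+3=5, 2+9=11
a = 7: 7+3=10, 7+9=16
a = 9: 9+3=12, 9+9=18
Collecting distinct sums: A + B = {0, 4, 5, 6, 10, 11, 12, 16, 18}
|A + B| = 9

A + B = {0, 4, 5, 6, 10, 11, 12, 16, 18}


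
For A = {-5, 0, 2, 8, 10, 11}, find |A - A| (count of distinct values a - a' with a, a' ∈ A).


A - A = {a - a' : a, a' ∈ A}; |A| = 6.
Bounds: 2|A|-1 ≤ |A - A| ≤ |A|² - |A| + 1, i.e. 11 ≤ |A - A| ≤ 31.
Note: 0 ∈ A - A always (from a - a). The set is symmetric: if d ∈ A - A then -d ∈ A - A.
Enumerate nonzero differences d = a - a' with a > a' (then include -d):
Positive differences: {1, 2, 3, 5, 6, 7, 8, 9, 10, 11, 13, 15, 16}
Full difference set: {0} ∪ (positive diffs) ∪ (negative diffs).
|A - A| = 1 + 2·13 = 27 (matches direct enumeration: 27).

|A - A| = 27


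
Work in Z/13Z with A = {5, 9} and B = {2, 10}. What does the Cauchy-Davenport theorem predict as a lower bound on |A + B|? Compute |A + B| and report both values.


Cauchy-Davenport: |A + B| ≥ min(p, |A| + |B| - 1) for A, B nonempty in Z/pZ.
|A| = 2, |B| = 2, p = 13.
CD lower bound = min(13, 2 + 2 - 1) = min(13, 3) = 3.
Compute A + B mod 13 directly:
a = 5: 5+2=7, 5+10=2
a = 9: 9+2=11, 9+10=6
A + B = {2, 6, 7, 11}, so |A + B| = 4.
Verify: 4 ≥ 3? Yes ✓.

CD lower bound = 3, actual |A + B| = 4.


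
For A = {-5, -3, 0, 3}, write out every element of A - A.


A - A = {a - a' : a, a' ∈ A}.
Compute a - a' for each ordered pair (a, a'):
a = -5: -5--5=0, -5--3=-2, -5-0=-5, -5-3=-8
a = -3: -3--5=2, -3--3=0, -3-0=-3, -3-3=-6
a = 0: 0--5=5, 0--3=3, 0-0=0, 0-3=-3
a = 3: 3--5=8, 3--3=6, 3-0=3, 3-3=0
Collecting distinct values (and noting 0 appears from a-a):
A - A = {-8, -6, -5, -3, -2, 0, 2, 3, 5, 6, 8}
|A - A| = 11

A - A = {-8, -6, -5, -3, -2, 0, 2, 3, 5, 6, 8}


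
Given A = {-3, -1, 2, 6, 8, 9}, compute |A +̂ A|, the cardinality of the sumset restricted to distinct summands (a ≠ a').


Restricted sumset: A +̂ A = {a + a' : a ∈ A, a' ∈ A, a ≠ a'}.
Equivalently, take A + A and drop any sum 2a that is achievable ONLY as a + a for a ∈ A (i.e. sums representable only with equal summands).
Enumerate pairs (a, a') with a < a' (symmetric, so each unordered pair gives one sum; this covers all a ≠ a'):
  -3 + -1 = -4
  -3 + 2 = -1
  -3 + 6 = 3
  -3 + 8 = 5
  -3 + 9 = 6
  -1 + 2 = 1
  -1 + 6 = 5
  -1 + 8 = 7
  -1 + 9 = 8
  2 + 6 = 8
  2 + 8 = 10
  2 + 9 = 11
  6 + 8 = 14
  6 + 9 = 15
  8 + 9 = 17
Collected distinct sums: {-4, -1, 1, 3, 5, 6, 7, 8, 10, 11, 14, 15, 17}
|A +̂ A| = 13
(Reference bound: |A +̂ A| ≥ 2|A| - 3 for |A| ≥ 2, with |A| = 6 giving ≥ 9.)

|A +̂ A| = 13


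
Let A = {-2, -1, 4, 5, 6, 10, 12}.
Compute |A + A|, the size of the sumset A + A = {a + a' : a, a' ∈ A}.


A + A = {a + a' : a, a' ∈ A}; |A| = 7.
General bounds: 2|A| - 1 ≤ |A + A| ≤ |A|(|A|+1)/2, i.e. 13 ≤ |A + A| ≤ 28.
Lower bound 2|A|-1 is attained iff A is an arithmetic progression.
Enumerate sums a + a' for a ≤ a' (symmetric, so this suffices):
a = -2: -2+-2=-4, -2+-1=-3, -2+4=2, -2+5=3, -2+6=4, -2+10=8, -2+12=10
a = -1: -1+-1=-2, -1+4=3, -1+5=4, -1+6=5, -1+10=9, -1+12=11
a = 4: 4+4=8, 4+5=9, 4+6=10, 4+10=14, 4+12=16
a = 5: 5+5=10, 5+6=11, 5+10=15, 5+12=17
a = 6: 6+6=12, 6+10=16, 6+12=18
a = 10: 10+10=20, 10+12=22
a = 12: 12+12=24
Distinct sums: {-4, -3, -2, 2, 3, 4, 5, 8, 9, 10, 11, 12, 14, 15, 16, 17, 18, 20, 22, 24}
|A + A| = 20

|A + A| = 20


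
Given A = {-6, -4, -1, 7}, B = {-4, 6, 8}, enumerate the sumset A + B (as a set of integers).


A + B = {a + b : a ∈ A, b ∈ B}.
Enumerate all |A|·|B| = 4·3 = 12 pairs (a, b) and collect distinct sums.
a = -6: -6+-4=-10, -6+6=0, -6+8=2
a = -4: -4+-4=-8, -4+6=2, -4+8=4
a = -1: -1+-4=-5, -1+6=5, -1+8=7
a = 7: 7+-4=3, 7+6=13, 7+8=15
Collecting distinct sums: A + B = {-10, -8, -5, 0, 2, 3, 4, 5, 7, 13, 15}
|A + B| = 11

A + B = {-10, -8, -5, 0, 2, 3, 4, 5, 7, 13, 15}


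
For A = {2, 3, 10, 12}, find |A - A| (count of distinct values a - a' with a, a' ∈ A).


A - A = {a - a' : a, a' ∈ A}; |A| = 4.
Bounds: 2|A|-1 ≤ |A - A| ≤ |A|² - |A| + 1, i.e. 7 ≤ |A - A| ≤ 13.
Note: 0 ∈ A - A always (from a - a). The set is symmetric: if d ∈ A - A then -d ∈ A - A.
Enumerate nonzero differences d = a - a' with a > a' (then include -d):
Positive differences: {1, 2, 7, 8, 9, 10}
Full difference set: {0} ∪ (positive diffs) ∪ (negative diffs).
|A - A| = 1 + 2·6 = 13 (matches direct enumeration: 13).

|A - A| = 13


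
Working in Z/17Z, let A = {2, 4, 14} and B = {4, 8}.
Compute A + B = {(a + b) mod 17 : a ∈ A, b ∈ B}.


Work in Z/17Z: reduce every sum a + b modulo 17.
Enumerate all 6 pairs:
a = 2: 2+4=6, 2+8=10
a = 4: 4+4=8, 4+8=12
a = 14: 14+4=1, 14+8=5
Distinct residues collected: {1, 5, 6, 8, 10, 12}
|A + B| = 6 (out of 17 total residues).

A + B = {1, 5, 6, 8, 10, 12}


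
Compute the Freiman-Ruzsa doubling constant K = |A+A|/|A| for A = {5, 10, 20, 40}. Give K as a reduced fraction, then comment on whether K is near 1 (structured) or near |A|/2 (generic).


|A| = 4.
Compute A + A by enumerating all 16 pairs.
A + A = {10, 15, 20, 25, 30, 40, 45, 50, 60, 80}, so |A + A| = 10.
K = |A + A| / |A| = 10/4 = 5/2 ≈ 2.5000.
Reference: AP of size 4 gives K = 7/4 ≈ 1.7500; a fully generic set of size 4 gives K ≈ 2.5000.

|A| = 4, |A + A| = 10, K = 10/4 = 5/2.


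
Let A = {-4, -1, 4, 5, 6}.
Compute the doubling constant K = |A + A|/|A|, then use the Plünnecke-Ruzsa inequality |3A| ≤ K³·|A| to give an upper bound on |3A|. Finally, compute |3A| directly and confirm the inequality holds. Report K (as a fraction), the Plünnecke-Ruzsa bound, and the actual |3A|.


|A| = 5.
Step 1: Compute A + A by enumerating all 25 pairs.
A + A = {-8, -5, -2, 0, 1, 2, 3, 4, 5, 8, 9, 10, 11, 12}, so |A + A| = 14.
Step 2: Doubling constant K = |A + A|/|A| = 14/5 = 14/5 ≈ 2.8000.
Step 3: Plünnecke-Ruzsa gives |3A| ≤ K³·|A| = (2.8000)³ · 5 ≈ 109.7600.
Step 4: Compute 3A = A + A + A directly by enumerating all triples (a,b,c) ∈ A³; |3A| = 26.
Step 5: Check 26 ≤ 109.7600? Yes ✓.

K = 14/5, Plünnecke-Ruzsa bound K³|A| ≈ 109.7600, |3A| = 26, inequality holds.


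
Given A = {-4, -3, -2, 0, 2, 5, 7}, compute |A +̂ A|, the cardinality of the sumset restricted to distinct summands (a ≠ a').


Restricted sumset: A +̂ A = {a + a' : a ∈ A, a' ∈ A, a ≠ a'}.
Equivalently, take A + A and drop any sum 2a that is achievable ONLY as a + a for a ∈ A (i.e. sums representable only with equal summands).
Enumerate pairs (a, a') with a < a' (symmetric, so each unordered pair gives one sum; this covers all a ≠ a'):
  -4 + -3 = -7
  -4 + -2 = -6
  -4 + 0 = -4
  -4 + 2 = -2
  -4 + 5 = 1
  -4 + 7 = 3
  -3 + -2 = -5
  -3 + 0 = -3
  -3 + 2 = -1
  -3 + 5 = 2
  -3 + 7 = 4
  -2 + 0 = -2
  -2 + 2 = 0
  -2 + 5 = 3
  -2 + 7 = 5
  0 + 2 = 2
  0 + 5 = 5
  0 + 7 = 7
  2 + 5 = 7
  2 + 7 = 9
  5 + 7 = 12
Collected distinct sums: {-7, -6, -5, -4, -3, -2, -1, 0, 1, 2, 3, 4, 5, 7, 9, 12}
|A +̂ A| = 16
(Reference bound: |A +̂ A| ≥ 2|A| - 3 for |A| ≥ 2, with |A| = 7 giving ≥ 11.)

|A +̂ A| = 16


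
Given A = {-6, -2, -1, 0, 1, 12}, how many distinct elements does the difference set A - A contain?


A - A = {a - a' : a, a' ∈ A}; |A| = 6.
Bounds: 2|A|-1 ≤ |A - A| ≤ |A|² - |A| + 1, i.e. 11 ≤ |A - A| ≤ 31.
Note: 0 ∈ A - A always (from a - a). The set is symmetric: if d ∈ A - A then -d ∈ A - A.
Enumerate nonzero differences d = a - a' with a > a' (then include -d):
Positive differences: {1, 2, 3, 4, 5, 6, 7, 11, 12, 13, 14, 18}
Full difference set: {0} ∪ (positive diffs) ∪ (negative diffs).
|A - A| = 1 + 2·12 = 25 (matches direct enumeration: 25).

|A - A| = 25


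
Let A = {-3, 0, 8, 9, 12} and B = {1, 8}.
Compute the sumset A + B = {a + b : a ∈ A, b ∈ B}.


A + B = {a + b : a ∈ A, b ∈ B}.
Enumerate all |A|·|B| = 5·2 = 10 pairs (a, b) and collect distinct sums.
a = -3: -3+1=-2, -3+8=5
a = 0: 0+1=1, 0+8=8
a = 8: 8+1=9, 8+8=16
a = 9: 9+1=10, 9+8=17
a = 12: 12+1=13, 12+8=20
Collecting distinct sums: A + B = {-2, 1, 5, 8, 9, 10, 13, 16, 17, 20}
|A + B| = 10

A + B = {-2, 1, 5, 8, 9, 10, 13, 16, 17, 20}


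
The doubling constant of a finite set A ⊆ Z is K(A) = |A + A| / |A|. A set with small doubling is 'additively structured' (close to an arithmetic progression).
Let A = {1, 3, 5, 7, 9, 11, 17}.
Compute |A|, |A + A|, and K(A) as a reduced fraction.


|A| = 7.
Compute A + A by enumerating all 49 pairs.
A + A = {2, 4, 6, 8, 10, 12, 14, 16, 18, 20, 22, 24, 26, 28, 34}, so |A + A| = 15.
K = |A + A| / |A| = 15/7 (already in lowest terms) ≈ 2.1429.
Reference: AP of size 7 gives K = 13/7 ≈ 1.8571; a fully generic set of size 7 gives K ≈ 4.0000.

|A| = 7, |A + A| = 15, K = 15/7.


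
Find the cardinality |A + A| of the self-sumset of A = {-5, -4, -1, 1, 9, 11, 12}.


A + A = {a + a' : a, a' ∈ A}; |A| = 7.
General bounds: 2|A| - 1 ≤ |A + A| ≤ |A|(|A|+1)/2, i.e. 13 ≤ |A + A| ≤ 28.
Lower bound 2|A|-1 is attained iff A is an arithmetic progression.
Enumerate sums a + a' for a ≤ a' (symmetric, so this suffices):
a = -5: -5+-5=-10, -5+-4=-9, -5+-1=-6, -5+1=-4, -5+9=4, -5+11=6, -5+12=7
a = -4: -4+-4=-8, -4+-1=-5, -4+1=-3, -4+9=5, -4+11=7, -4+12=8
a = -1: -1+-1=-2, -1+1=0, -1+9=8, -1+11=10, -1+12=11
a = 1: 1+1=2, 1+9=10, 1+11=12, 1+12=13
a = 9: 9+9=18, 9+11=20, 9+12=21
a = 11: 11+11=22, 11+12=23
a = 12: 12+12=24
Distinct sums: {-10, -9, -8, -6, -5, -4, -3, -2, 0, 2, 4, 5, 6, 7, 8, 10, 11, 12, 13, 18, 20, 21, 22, 23, 24}
|A + A| = 25

|A + A| = 25


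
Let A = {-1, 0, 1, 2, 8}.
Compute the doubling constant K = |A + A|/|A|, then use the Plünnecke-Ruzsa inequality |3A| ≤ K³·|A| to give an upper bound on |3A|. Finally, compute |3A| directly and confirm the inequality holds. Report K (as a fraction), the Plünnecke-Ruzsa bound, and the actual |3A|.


|A| = 5.
Step 1: Compute A + A by enumerating all 25 pairs.
A + A = {-2, -1, 0, 1, 2, 3, 4, 7, 8, 9, 10, 16}, so |A + A| = 12.
Step 2: Doubling constant K = |A + A|/|A| = 12/5 = 12/5 ≈ 2.4000.
Step 3: Plünnecke-Ruzsa gives |3A| ≤ K³·|A| = (2.4000)³ · 5 ≈ 69.1200.
Step 4: Compute 3A = A + A + A directly by enumerating all triples (a,b,c) ∈ A³; |3A| = 21.
Step 5: Check 21 ≤ 69.1200? Yes ✓.

K = 12/5, Plünnecke-Ruzsa bound K³|A| ≈ 69.1200, |3A| = 21, inequality holds.


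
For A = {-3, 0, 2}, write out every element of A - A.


A - A = {a - a' : a, a' ∈ A}.
Compute a - a' for each ordered pair (a, a'):
a = -3: -3--3=0, -3-0=-3, -3-2=-5
a = 0: 0--3=3, 0-0=0, 0-2=-2
a = 2: 2--3=5, 2-0=2, 2-2=0
Collecting distinct values (and noting 0 appears from a-a):
A - A = {-5, -3, -2, 0, 2, 3, 5}
|A - A| = 7

A - A = {-5, -3, -2, 0, 2, 3, 5}


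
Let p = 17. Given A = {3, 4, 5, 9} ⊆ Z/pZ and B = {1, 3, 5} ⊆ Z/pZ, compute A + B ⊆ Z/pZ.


Work in Z/17Z: reduce every sum a + b modulo 17.
Enumerate all 12 pairs:
a = 3: 3+1=4, 3+3=6, 3+5=8
a = 4: 4+1=5, 4+3=7, 4+5=9
a = 5: 5+1=6, 5+3=8, 5+5=10
a = 9: 9+1=10, 9+3=12, 9+5=14
Distinct residues collected: {4, 5, 6, 7, 8, 9, 10, 12, 14}
|A + B| = 9 (out of 17 total residues).

A + B = {4, 5, 6, 7, 8, 9, 10, 12, 14}


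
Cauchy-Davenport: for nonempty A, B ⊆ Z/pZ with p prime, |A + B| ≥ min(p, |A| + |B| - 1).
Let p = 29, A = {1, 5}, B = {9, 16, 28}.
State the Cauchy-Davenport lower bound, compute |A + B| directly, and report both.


Cauchy-Davenport: |A + B| ≥ min(p, |A| + |B| - 1) for A, B nonempty in Z/pZ.
|A| = 2, |B| = 3, p = 29.
CD lower bound = min(29, 2 + 3 - 1) = min(29, 4) = 4.
Compute A + B mod 29 directly:
a = 1: 1+9=10, 1+16=17, 1+28=0
a = 5: 5+9=14, 5+16=21, 5+28=4
A + B = {0, 4, 10, 14, 17, 21}, so |A + B| = 6.
Verify: 6 ≥ 4? Yes ✓.

CD lower bound = 4, actual |A + B| = 6.


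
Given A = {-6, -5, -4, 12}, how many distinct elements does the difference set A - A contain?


A - A = {a - a' : a, a' ∈ A}; |A| = 4.
Bounds: 2|A|-1 ≤ |A - A| ≤ |A|² - |A| + 1, i.e. 7 ≤ |A - A| ≤ 13.
Note: 0 ∈ A - A always (from a - a). The set is symmetric: if d ∈ A - A then -d ∈ A - A.
Enumerate nonzero differences d = a - a' with a > a' (then include -d):
Positive differences: {1, 2, 16, 17, 18}
Full difference set: {0} ∪ (positive diffs) ∪ (negative diffs).
|A - A| = 1 + 2·5 = 11 (matches direct enumeration: 11).

|A - A| = 11


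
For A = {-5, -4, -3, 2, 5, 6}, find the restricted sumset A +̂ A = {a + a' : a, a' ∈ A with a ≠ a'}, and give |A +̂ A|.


Restricted sumset: A +̂ A = {a + a' : a ∈ A, a' ∈ A, a ≠ a'}.
Equivalently, take A + A and drop any sum 2a that is achievable ONLY as a + a for a ∈ A (i.e. sums representable only with equal summands).
Enumerate pairs (a, a') with a < a' (symmetric, so each unordered pair gives one sum; this covers all a ≠ a'):
  -5 + -4 = -9
  -5 + -3 = -8
  -5 + 2 = -3
  -5 + 5 = 0
  -5 + 6 = 1
  -4 + -3 = -7
  -4 + 2 = -2
  -4 + 5 = 1
  -4 + 6 = 2
  -3 + 2 = -1
  -3 + 5 = 2
  -3 + 6 = 3
  2 + 5 = 7
  2 + 6 = 8
  5 + 6 = 11
Collected distinct sums: {-9, -8, -7, -3, -2, -1, 0, 1, 2, 3, 7, 8, 11}
|A +̂ A| = 13
(Reference bound: |A +̂ A| ≥ 2|A| - 3 for |A| ≥ 2, with |A| = 6 giving ≥ 9.)

|A +̂ A| = 13


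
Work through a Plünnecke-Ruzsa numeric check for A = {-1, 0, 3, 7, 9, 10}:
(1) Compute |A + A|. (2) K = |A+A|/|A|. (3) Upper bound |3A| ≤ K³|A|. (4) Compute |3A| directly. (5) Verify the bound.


|A| = 6.
Step 1: Compute A + A by enumerating all 36 pairs.
A + A = {-2, -1, 0, 2, 3, 6, 7, 8, 9, 10, 12, 13, 14, 16, 17, 18, 19, 20}, so |A + A| = 18.
Step 2: Doubling constant K = |A + A|/|A| = 18/6 = 18/6 ≈ 3.0000.
Step 3: Plünnecke-Ruzsa gives |3A| ≤ K³·|A| = (3.0000)³ · 6 ≈ 162.0000.
Step 4: Compute 3A = A + A + A directly by enumerating all triples (a,b,c) ∈ A³; |3A| = 33.
Step 5: Check 33 ≤ 162.0000? Yes ✓.

K = 18/6, Plünnecke-Ruzsa bound K³|A| ≈ 162.0000, |3A| = 33, inequality holds.


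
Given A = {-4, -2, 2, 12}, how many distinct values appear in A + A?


A + A = {a + a' : a, a' ∈ A}; |A| = 4.
General bounds: 2|A| - 1 ≤ |A + A| ≤ |A|(|A|+1)/2, i.e. 7 ≤ |A + A| ≤ 10.
Lower bound 2|A|-1 is attained iff A is an arithmetic progression.
Enumerate sums a + a' for a ≤ a' (symmetric, so this suffices):
a = -4: -4+-4=-8, -4+-2=-6, -4+2=-2, -4+12=8
a = -2: -2+-2=-4, -2+2=0, -2+12=10
a = 2: 2+2=4, 2+12=14
a = 12: 12+12=24
Distinct sums: {-8, -6, -4, -2, 0, 4, 8, 10, 14, 24}
|A + A| = 10

|A + A| = 10


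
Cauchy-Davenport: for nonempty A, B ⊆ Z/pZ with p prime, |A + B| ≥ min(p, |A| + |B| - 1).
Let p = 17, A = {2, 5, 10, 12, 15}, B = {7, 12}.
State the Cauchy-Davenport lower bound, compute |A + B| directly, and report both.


Cauchy-Davenport: |A + B| ≥ min(p, |A| + |B| - 1) for A, B nonempty in Z/pZ.
|A| = 5, |B| = 2, p = 17.
CD lower bound = min(17, 5 + 2 - 1) = min(17, 6) = 6.
Compute A + B mod 17 directly:
a = 2: 2+7=9, 2+12=14
a = 5: 5+7=12, 5+12=0
a = 10: 10+7=0, 10+12=5
a = 12: 12+7=2, 12+12=7
a = 15: 15+7=5, 15+12=10
A + B = {0, 2, 5, 7, 9, 10, 12, 14}, so |A + B| = 8.
Verify: 8 ≥ 6? Yes ✓.

CD lower bound = 6, actual |A + B| = 8.


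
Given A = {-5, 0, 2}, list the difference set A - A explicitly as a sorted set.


A - A = {a - a' : a, a' ∈ A}.
Compute a - a' for each ordered pair (a, a'):
a = -5: -5--5=0, -5-0=-5, -5-2=-7
a = 0: 0--5=5, 0-0=0, 0-2=-2
a = 2: 2--5=7, 2-0=2, 2-2=0
Collecting distinct values (and noting 0 appears from a-a):
A - A = {-7, -5, -2, 0, 2, 5, 7}
|A - A| = 7

A - A = {-7, -5, -2, 0, 2, 5, 7}


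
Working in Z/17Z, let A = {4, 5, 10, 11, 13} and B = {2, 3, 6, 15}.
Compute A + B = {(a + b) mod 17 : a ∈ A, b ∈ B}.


Work in Z/17Z: reduce every sum a + b modulo 17.
Enumerate all 20 pairs:
a = 4: 4+2=6, 4+3=7, 4+6=10, 4+15=2
a = 5: 5+2=7, 5+3=8, 5+6=11, 5+15=3
a = 10: 10+2=12, 10+3=13, 10+6=16, 10+15=8
a = 11: 11+2=13, 11+3=14, 11+6=0, 11+15=9
a = 13: 13+2=15, 13+3=16, 13+6=2, 13+15=11
Distinct residues collected: {0, 2, 3, 6, 7, 8, 9, 10, 11, 12, 13, 14, 15, 16}
|A + B| = 14 (out of 17 total residues).

A + B = {0, 2, 3, 6, 7, 8, 9, 10, 11, 12, 13, 14, 15, 16}


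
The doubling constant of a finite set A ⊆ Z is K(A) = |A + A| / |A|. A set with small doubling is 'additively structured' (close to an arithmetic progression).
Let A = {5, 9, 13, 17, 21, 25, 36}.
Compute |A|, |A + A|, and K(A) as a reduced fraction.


|A| = 7.
Compute A + A by enumerating all 49 pairs.
A + A = {10, 14, 18, 22, 26, 30, 34, 38, 41, 42, 45, 46, 49, 50, 53, 57, 61, 72}, so |A + A| = 18.
K = |A + A| / |A| = 18/7 (already in lowest terms) ≈ 2.5714.
Reference: AP of size 7 gives K = 13/7 ≈ 1.8571; a fully generic set of size 7 gives K ≈ 4.0000.

|A| = 7, |A + A| = 18, K = 18/7.


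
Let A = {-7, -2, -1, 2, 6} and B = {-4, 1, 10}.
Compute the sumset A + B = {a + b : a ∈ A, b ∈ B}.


A + B = {a + b : a ∈ A, b ∈ B}.
Enumerate all |A|·|B| = 5·3 = 15 pairs (a, b) and collect distinct sums.
a = -7: -7+-4=-11, -7+1=-6, -7+10=3
a = -2: -2+-4=-6, -2+1=-1, -2+10=8
a = -1: -1+-4=-5, -1+1=0, -1+10=9
a = 2: 2+-4=-2, 2+1=3, 2+10=12
a = 6: 6+-4=2, 6+1=7, 6+10=16
Collecting distinct sums: A + B = {-11, -6, -5, -2, -1, 0, 2, 3, 7, 8, 9, 12, 16}
|A + B| = 13

A + B = {-11, -6, -5, -2, -1, 0, 2, 3, 7, 8, 9, 12, 16}


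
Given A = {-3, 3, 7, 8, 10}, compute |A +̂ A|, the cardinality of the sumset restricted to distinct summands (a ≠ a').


Restricted sumset: A +̂ A = {a + a' : a ∈ A, a' ∈ A, a ≠ a'}.
Equivalently, take A + A and drop any sum 2a that is achievable ONLY as a + a for a ∈ A (i.e. sums representable only with equal summands).
Enumerate pairs (a, a') with a < a' (symmetric, so each unordered pair gives one sum; this covers all a ≠ a'):
  -3 + 3 = 0
  -3 + 7 = 4
  -3 + 8 = 5
  -3 + 10 = 7
  3 + 7 = 10
  3 + 8 = 11
  3 + 10 = 13
  7 + 8 = 15
  7 + 10 = 17
  8 + 10 = 18
Collected distinct sums: {0, 4, 5, 7, 10, 11, 13, 15, 17, 18}
|A +̂ A| = 10
(Reference bound: |A +̂ A| ≥ 2|A| - 3 for |A| ≥ 2, with |A| = 5 giving ≥ 7.)

|A +̂ A| = 10


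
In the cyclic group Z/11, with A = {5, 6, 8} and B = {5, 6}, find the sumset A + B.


Work in Z/11Z: reduce every sum a + b modulo 11.
Enumerate all 6 pairs:
a = 5: 5+5=10, 5+6=0
a = 6: 6+5=0, 6+6=1
a = 8: 8+5=2, 8+6=3
Distinct residues collected: {0, 1, 2, 3, 10}
|A + B| = 5 (out of 11 total residues).

A + B = {0, 1, 2, 3, 10}


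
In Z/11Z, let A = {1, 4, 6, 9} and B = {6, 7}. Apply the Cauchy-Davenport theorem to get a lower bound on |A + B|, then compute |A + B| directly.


Cauchy-Davenport: |A + B| ≥ min(p, |A| + |B| - 1) for A, B nonempty in Z/pZ.
|A| = 4, |B| = 2, p = 11.
CD lower bound = min(11, 4 + 2 - 1) = min(11, 5) = 5.
Compute A + B mod 11 directly:
a = 1: 1+6=7, 1+7=8
a = 4: 4+6=10, 4+7=0
a = 6: 6+6=1, 6+7=2
a = 9: 9+6=4, 9+7=5
A + B = {0, 1, 2, 4, 5, 7, 8, 10}, so |A + B| = 8.
Verify: 8 ≥ 5? Yes ✓.

CD lower bound = 5, actual |A + B| = 8.


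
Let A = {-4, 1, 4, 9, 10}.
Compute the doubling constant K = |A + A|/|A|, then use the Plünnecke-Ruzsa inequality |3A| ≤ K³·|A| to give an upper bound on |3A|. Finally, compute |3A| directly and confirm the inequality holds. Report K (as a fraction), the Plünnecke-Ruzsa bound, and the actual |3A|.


|A| = 5.
Step 1: Compute A + A by enumerating all 25 pairs.
A + A = {-8, -3, 0, 2, 5, 6, 8, 10, 11, 13, 14, 18, 19, 20}, so |A + A| = 14.
Step 2: Doubling constant K = |A + A|/|A| = 14/5 = 14/5 ≈ 2.8000.
Step 3: Plünnecke-Ruzsa gives |3A| ≤ K³·|A| = (2.8000)³ · 5 ≈ 109.7600.
Step 4: Compute 3A = A + A + A directly by enumerating all triples (a,b,c) ∈ A³; |3A| = 29.
Step 5: Check 29 ≤ 109.7600? Yes ✓.

K = 14/5, Plünnecke-Ruzsa bound K³|A| ≈ 109.7600, |3A| = 29, inequality holds.


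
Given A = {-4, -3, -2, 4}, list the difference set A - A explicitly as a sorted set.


A - A = {a - a' : a, a' ∈ A}.
Compute a - a' for each ordered pair (a, a'):
a = -4: -4--4=0, -4--3=-1, -4--2=-2, -4-4=-8
a = -3: -3--4=1, -3--3=0, -3--2=-1, -3-4=-7
a = -2: -2--4=2, -2--3=1, -2--2=0, -2-4=-6
a = 4: 4--4=8, 4--3=7, 4--2=6, 4-4=0
Collecting distinct values (and noting 0 appears from a-a):
A - A = {-8, -7, -6, -2, -1, 0, 1, 2, 6, 7, 8}
|A - A| = 11

A - A = {-8, -7, -6, -2, -1, 0, 1, 2, 6, 7, 8}


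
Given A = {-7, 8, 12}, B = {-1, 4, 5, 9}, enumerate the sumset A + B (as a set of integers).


A + B = {a + b : a ∈ A, b ∈ B}.
Enumerate all |A|·|B| = 3·4 = 12 pairs (a, b) and collect distinct sums.
a = -7: -7+-1=-8, -7+4=-3, -7+5=-2, -7+9=2
a = 8: 8+-1=7, 8+4=12, 8+5=13, 8+9=17
a = 12: 12+-1=11, 12+4=16, 12+5=17, 12+9=21
Collecting distinct sums: A + B = {-8, -3, -2, 2, 7, 11, 12, 13, 16, 17, 21}
|A + B| = 11

A + B = {-8, -3, -2, 2, 7, 11, 12, 13, 16, 17, 21}


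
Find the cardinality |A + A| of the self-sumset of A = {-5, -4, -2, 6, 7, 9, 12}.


A + A = {a + a' : a, a' ∈ A}; |A| = 7.
General bounds: 2|A| - 1 ≤ |A + A| ≤ |A|(|A|+1)/2, i.e. 13 ≤ |A + A| ≤ 28.
Lower bound 2|A|-1 is attained iff A is an arithmetic progression.
Enumerate sums a + a' for a ≤ a' (symmetric, so this suffices):
a = -5: -5+-5=-10, -5+-4=-9, -5+-2=-7, -5+6=1, -5+7=2, -5+9=4, -5+12=7
a = -4: -4+-4=-8, -4+-2=-6, -4+6=2, -4+7=3, -4+9=5, -4+12=8
a = -2: -2+-2=-4, -2+6=4, -2+7=5, -2+9=7, -2+12=10
a = 6: 6+6=12, 6+7=13, 6+9=15, 6+12=18
a = 7: 7+7=14, 7+9=16, 7+12=19
a = 9: 9+9=18, 9+12=21
a = 12: 12+12=24
Distinct sums: {-10, -9, -8, -7, -6, -4, 1, 2, 3, 4, 5, 7, 8, 10, 12, 13, 14, 15, 16, 18, 19, 21, 24}
|A + A| = 23

|A + A| = 23


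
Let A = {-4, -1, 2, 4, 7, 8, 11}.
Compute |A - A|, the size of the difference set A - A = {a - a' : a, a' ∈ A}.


A - A = {a - a' : a, a' ∈ A}; |A| = 7.
Bounds: 2|A|-1 ≤ |A - A| ≤ |A|² - |A| + 1, i.e. 13 ≤ |A - A| ≤ 43.
Note: 0 ∈ A - A always (from a - a). The set is symmetric: if d ∈ A - A then -d ∈ A - A.
Enumerate nonzero differences d = a - a' with a > a' (then include -d):
Positive differences: {1, 2, 3, 4, 5, 6, 7, 8, 9, 11, 12, 15}
Full difference set: {0} ∪ (positive diffs) ∪ (negative diffs).
|A - A| = 1 + 2·12 = 25 (matches direct enumeration: 25).

|A - A| = 25


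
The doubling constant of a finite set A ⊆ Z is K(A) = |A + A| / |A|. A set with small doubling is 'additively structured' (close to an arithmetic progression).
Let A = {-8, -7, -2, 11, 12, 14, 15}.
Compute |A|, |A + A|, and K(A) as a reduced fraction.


|A| = 7.
Compute A + A by enumerating all 49 pairs.
A + A = {-16, -15, -14, -10, -9, -4, 3, 4, 5, 6, 7, 8, 9, 10, 12, 13, 22, 23, 24, 25, 26, 27, 28, 29, 30}, so |A + A| = 25.
K = |A + A| / |A| = 25/7 (already in lowest terms) ≈ 3.5714.
Reference: AP of size 7 gives K = 13/7 ≈ 1.8571; a fully generic set of size 7 gives K ≈ 4.0000.

|A| = 7, |A + A| = 25, K = 25/7.


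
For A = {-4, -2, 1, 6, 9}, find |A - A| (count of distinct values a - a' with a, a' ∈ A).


A - A = {a - a' : a, a' ∈ A}; |A| = 5.
Bounds: 2|A|-1 ≤ |A - A| ≤ |A|² - |A| + 1, i.e. 9 ≤ |A - A| ≤ 21.
Note: 0 ∈ A - A always (from a - a). The set is symmetric: if d ∈ A - A then -d ∈ A - A.
Enumerate nonzero differences d = a - a' with a > a' (then include -d):
Positive differences: {2, 3, 5, 8, 10, 11, 13}
Full difference set: {0} ∪ (positive diffs) ∪ (negative diffs).
|A - A| = 1 + 2·7 = 15 (matches direct enumeration: 15).

|A - A| = 15


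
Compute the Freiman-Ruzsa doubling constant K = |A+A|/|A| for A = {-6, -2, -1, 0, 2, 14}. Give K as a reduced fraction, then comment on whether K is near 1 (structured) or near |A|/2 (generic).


|A| = 6.
Compute A + A by enumerating all 36 pairs.
A + A = {-12, -8, -7, -6, -4, -3, -2, -1, 0, 1, 2, 4, 8, 12, 13, 14, 16, 28}, so |A + A| = 18.
K = |A + A| / |A| = 18/6 = 3/1 ≈ 3.0000.
Reference: AP of size 6 gives K = 11/6 ≈ 1.8333; a fully generic set of size 6 gives K ≈ 3.5000.

|A| = 6, |A + A| = 18, K = 18/6 = 3/1.


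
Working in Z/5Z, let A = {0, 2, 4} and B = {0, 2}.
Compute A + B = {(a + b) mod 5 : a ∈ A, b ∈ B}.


Work in Z/5Z: reduce every sum a + b modulo 5.
Enumerate all 6 pairs:
a = 0: 0+0=0, 0+2=2
a = 2: 2+0=2, 2+2=4
a = 4: 4+0=4, 4+2=1
Distinct residues collected: {0, 1, 2, 4}
|A + B| = 4 (out of 5 total residues).

A + B = {0, 1, 2, 4}


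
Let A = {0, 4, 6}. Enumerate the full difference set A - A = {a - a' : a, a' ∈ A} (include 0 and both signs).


A - A = {a - a' : a, a' ∈ A}.
Compute a - a' for each ordered pair (a, a'):
a = 0: 0-0=0, 0-4=-4, 0-6=-6
a = 4: 4-0=4, 4-4=0, 4-6=-2
a = 6: 6-0=6, 6-4=2, 6-6=0
Collecting distinct values (and noting 0 appears from a-a):
A - A = {-6, -4, -2, 0, 2, 4, 6}
|A - A| = 7

A - A = {-6, -4, -2, 0, 2, 4, 6}


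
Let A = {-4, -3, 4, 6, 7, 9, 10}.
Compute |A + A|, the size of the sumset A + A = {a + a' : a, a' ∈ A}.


A + A = {a + a' : a, a' ∈ A}; |A| = 7.
General bounds: 2|A| - 1 ≤ |A + A| ≤ |A|(|A|+1)/2, i.e. 13 ≤ |A + A| ≤ 28.
Lower bound 2|A|-1 is attained iff A is an arithmetic progression.
Enumerate sums a + a' for a ≤ a' (symmetric, so this suffices):
a = -4: -4+-4=-8, -4+-3=-7, -4+4=0, -4+6=2, -4+7=3, -4+9=5, -4+10=6
a = -3: -3+-3=-6, -3+4=1, -3+6=3, -3+7=4, -3+9=6, -3+10=7
a = 4: 4+4=8, 4+6=10, 4+7=11, 4+9=13, 4+10=14
a = 6: 6+6=12, 6+7=13, 6+9=15, 6+10=16
a = 7: 7+7=14, 7+9=16, 7+10=17
a = 9: 9+9=18, 9+10=19
a = 10: 10+10=20
Distinct sums: {-8, -7, -6, 0, 1, 2, 3, 4, 5, 6, 7, 8, 10, 11, 12, 13, 14, 15, 16, 17, 18, 19, 20}
|A + A| = 23

|A + A| = 23


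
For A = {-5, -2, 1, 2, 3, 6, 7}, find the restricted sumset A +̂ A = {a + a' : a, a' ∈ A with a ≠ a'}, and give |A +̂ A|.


Restricted sumset: A +̂ A = {a + a' : a ∈ A, a' ∈ A, a ≠ a'}.
Equivalently, take A + A and drop any sum 2a that is achievable ONLY as a + a for a ∈ A (i.e. sums representable only with equal summands).
Enumerate pairs (a, a') with a < a' (symmetric, so each unordered pair gives one sum; this covers all a ≠ a'):
  -5 + -2 = -7
  -5 + 1 = -4
  -5 + 2 = -3
  -5 + 3 = -2
  -5 + 6 = 1
  -5 + 7 = 2
  -2 + 1 = -1
  -2 + 2 = 0
  -2 + 3 = 1
  -2 + 6 = 4
  -2 + 7 = 5
  1 + 2 = 3
  1 + 3 = 4
  1 + 6 = 7
  1 + 7 = 8
  2 + 3 = 5
  2 + 6 = 8
  2 + 7 = 9
  3 + 6 = 9
  3 + 7 = 10
  6 + 7 = 13
Collected distinct sums: {-7, -4, -3, -2, -1, 0, 1, 2, 3, 4, 5, 7, 8, 9, 10, 13}
|A +̂ A| = 16
(Reference bound: |A +̂ A| ≥ 2|A| - 3 for |A| ≥ 2, with |A| = 7 giving ≥ 11.)

|A +̂ A| = 16


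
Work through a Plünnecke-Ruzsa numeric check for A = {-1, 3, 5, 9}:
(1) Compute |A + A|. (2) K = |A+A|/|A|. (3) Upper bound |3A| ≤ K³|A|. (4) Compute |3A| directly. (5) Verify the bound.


|A| = 4.
Step 1: Compute A + A by enumerating all 16 pairs.
A + A = {-2, 2, 4, 6, 8, 10, 12, 14, 18}, so |A + A| = 9.
Step 2: Doubling constant K = |A + A|/|A| = 9/4 = 9/4 ≈ 2.2500.
Step 3: Plünnecke-Ruzsa gives |3A| ≤ K³·|A| = (2.2500)³ · 4 ≈ 45.5625.
Step 4: Compute 3A = A + A + A directly by enumerating all triples (a,b,c) ∈ A³; |3A| = 14.
Step 5: Check 14 ≤ 45.5625? Yes ✓.

K = 9/4, Plünnecke-Ruzsa bound K³|A| ≈ 45.5625, |3A| = 14, inequality holds.


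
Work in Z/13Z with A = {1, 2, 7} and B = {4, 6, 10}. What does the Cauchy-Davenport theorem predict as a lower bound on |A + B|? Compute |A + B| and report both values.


Cauchy-Davenport: |A + B| ≥ min(p, |A| + |B| - 1) for A, B nonempty in Z/pZ.
|A| = 3, |B| = 3, p = 13.
CD lower bound = min(13, 3 + 3 - 1) = min(13, 5) = 5.
Compute A + B mod 13 directly:
a = 1: 1+4=5, 1+6=7, 1+10=11
a = 2: 2+4=6, 2+6=8, 2+10=12
a = 7: 7+4=11, 7+6=0, 7+10=4
A + B = {0, 4, 5, 6, 7, 8, 11, 12}, so |A + B| = 8.
Verify: 8 ≥ 5? Yes ✓.

CD lower bound = 5, actual |A + B| = 8.


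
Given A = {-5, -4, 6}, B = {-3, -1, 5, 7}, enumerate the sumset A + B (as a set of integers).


A + B = {a + b : a ∈ A, b ∈ B}.
Enumerate all |A|·|B| = 3·4 = 12 pairs (a, b) and collect distinct sums.
a = -5: -5+-3=-8, -5+-1=-6, -5+5=0, -5+7=2
a = -4: -4+-3=-7, -4+-1=-5, -4+5=1, -4+7=3
a = 6: 6+-3=3, 6+-1=5, 6+5=11, 6+7=13
Collecting distinct sums: A + B = {-8, -7, -6, -5, 0, 1, 2, 3, 5, 11, 13}
|A + B| = 11

A + B = {-8, -7, -6, -5, 0, 1, 2, 3, 5, 11, 13}


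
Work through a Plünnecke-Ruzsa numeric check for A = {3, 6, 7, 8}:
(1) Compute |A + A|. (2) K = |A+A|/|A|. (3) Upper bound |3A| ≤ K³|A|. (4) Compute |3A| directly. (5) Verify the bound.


|A| = 4.
Step 1: Compute A + A by enumerating all 16 pairs.
A + A = {6, 9, 10, 11, 12, 13, 14, 15, 16}, so |A + A| = 9.
Step 2: Doubling constant K = |A + A|/|A| = 9/4 = 9/4 ≈ 2.2500.
Step 3: Plünnecke-Ruzsa gives |3A| ≤ K³·|A| = (2.2500)³ · 4 ≈ 45.5625.
Step 4: Compute 3A = A + A + A directly by enumerating all triples (a,b,c) ∈ A³; |3A| = 14.
Step 5: Check 14 ≤ 45.5625? Yes ✓.

K = 9/4, Plünnecke-Ruzsa bound K³|A| ≈ 45.5625, |3A| = 14, inequality holds.


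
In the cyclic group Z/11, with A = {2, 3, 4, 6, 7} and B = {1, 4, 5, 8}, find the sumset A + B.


Work in Z/11Z: reduce every sum a + b modulo 11.
Enumerate all 20 pairs:
a = 2: 2+1=3, 2+4=6, 2+5=7, 2+8=10
a = 3: 3+1=4, 3+4=7, 3+5=8, 3+8=0
a = 4: 4+1=5, 4+4=8, 4+5=9, 4+8=1
a = 6: 6+1=7, 6+4=10, 6+5=0, 6+8=3
a = 7: 7+1=8, 7+4=0, 7+5=1, 7+8=4
Distinct residues collected: {0, 1, 3, 4, 5, 6, 7, 8, 9, 10}
|A + B| = 10 (out of 11 total residues).

A + B = {0, 1, 3, 4, 5, 6, 7, 8, 9, 10}


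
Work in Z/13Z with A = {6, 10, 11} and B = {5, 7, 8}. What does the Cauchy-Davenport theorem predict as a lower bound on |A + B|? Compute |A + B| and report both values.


Cauchy-Davenport: |A + B| ≥ min(p, |A| + |B| - 1) for A, B nonempty in Z/pZ.
|A| = 3, |B| = 3, p = 13.
CD lower bound = min(13, 3 + 3 - 1) = min(13, 5) = 5.
Compute A + B mod 13 directly:
a = 6: 6+5=11, 6+7=0, 6+8=1
a = 10: 10+5=2, 10+7=4, 10+8=5
a = 11: 11+5=3, 11+7=5, 11+8=6
A + B = {0, 1, 2, 3, 4, 5, 6, 11}, so |A + B| = 8.
Verify: 8 ≥ 5? Yes ✓.

CD lower bound = 5, actual |A + B| = 8.
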